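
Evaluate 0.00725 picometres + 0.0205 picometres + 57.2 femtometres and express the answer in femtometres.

In femtometres:
  0.00725 picometres = 0.00725 × 10^3 femtometres = 7.25
  0.0205 picometres = 0.0205 × 10^3 femtometres = 20.5
  57.2 femtometres → 57.2
Sum: 7.25 + 20.5 + 57.2 = 84.95

84.95 femtometres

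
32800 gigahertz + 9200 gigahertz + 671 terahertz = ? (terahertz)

713 terahertz

In terahertz:
  32800 gigahertz = 32800e-3 terahertz = 32.8
  9200 gigahertz = 9200e-3 terahertz = 9.2
  671 terahertz → 671
Sum: 32.8 + 9.2 + 671 = 713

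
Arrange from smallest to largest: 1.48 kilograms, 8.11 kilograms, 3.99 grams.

3.99 grams < 1.48 kilograms < 8.11 kilograms

1.48 kilograms = 1480 grams
8.11 kilograms = 8110 grams
3.99 grams = 3.99 grams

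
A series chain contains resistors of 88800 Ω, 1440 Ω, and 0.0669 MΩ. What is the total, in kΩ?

157.14 kΩ

In kΩ:
  88800 Ω = 88800 × 10⁻³ kΩ = 88.8
  1440 Ω = 1440 × 10⁻³ kΩ = 1.44
  0.0669 MΩ = 0.0669 × 10³ kΩ = 66.9
Sum: 88.8 + 1.44 + 66.9 = 157.14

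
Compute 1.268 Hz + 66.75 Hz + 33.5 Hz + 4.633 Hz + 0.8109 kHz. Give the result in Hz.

917.051 Hz

In Hz:
  1.268 Hz → 1.268
  66.75 Hz → 66.75
  33.5 Hz → 33.5
  4.633 Hz → 4.633
  0.8109 kHz = 0.8109 × 10^3 Hz = 810.9
Sum: 1.268 + 66.75 + 33.5 + 4.633 + 810.9 = 917.051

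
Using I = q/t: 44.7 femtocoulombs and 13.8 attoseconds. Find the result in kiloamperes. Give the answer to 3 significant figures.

(44.7e-15) / (13.8e-18) = 3.2391e3 A

3.24 kiloamperes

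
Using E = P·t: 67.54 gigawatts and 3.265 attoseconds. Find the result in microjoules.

0.2205181 microjoules

67.54 × 10⁹ × 3.265 × 10⁻¹⁸ = 220.5181 × 10⁻⁹ J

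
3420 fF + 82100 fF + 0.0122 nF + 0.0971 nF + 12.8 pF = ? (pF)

In pF:
  3420 fF = 3420e-3 pF = 3.42
  82100 fF = 82100e-3 pF = 82.1
  0.0122 nF = 0.0122e3 pF = 12.2
  0.0971 nF = 0.0971e3 pF = 97.1
  12.8 pF → 12.8
Sum: 3.42 + 82.1 + 12.2 + 97.1 + 12.8 = 207.62

207.62 pF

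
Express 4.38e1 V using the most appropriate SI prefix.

= 43.8 V; mantissa already in [1, 1000).

43.8 V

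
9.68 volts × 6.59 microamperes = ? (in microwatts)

9.68 × 6.59 × 10⁻⁶ = 63.7912 × 10⁻⁶ W

63.7912 microwatts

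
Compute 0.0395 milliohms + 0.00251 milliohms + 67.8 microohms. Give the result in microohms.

109.81 microohms

In microohms:
  0.0395 milliohms = 0.0395 × 10³ microohms = 39.5
  0.00251 milliohms = 0.00251 × 10³ microohms = 2.51
  67.8 microohms → 67.8
Sum: 39.5 + 2.51 + 67.8 = 109.81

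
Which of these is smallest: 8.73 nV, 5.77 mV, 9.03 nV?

8.73 nV

8.73 nV = 0.00000000873 V
5.77 mV = 0.00577 V
9.03 nV = 0.00000000903 V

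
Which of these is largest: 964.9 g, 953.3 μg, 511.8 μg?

964.9 g = 964.9 g
953.3 μg = 0.0009533 g
511.8 μg = 0.0005118 g

964.9 g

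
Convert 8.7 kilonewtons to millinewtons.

kilo = 10³, milli = 10⁻³; factor is 10⁶.
8.7 × 10⁶ = 8700000

8700000 millinewtons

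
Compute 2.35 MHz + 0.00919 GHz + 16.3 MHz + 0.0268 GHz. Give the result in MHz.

54.64 MHz

In MHz:
  2.35 MHz → 2.35
  0.00919 GHz = 0.00919 × 10³ MHz = 9.19
  16.3 MHz → 16.3
  0.0268 GHz = 0.0268 × 10³ MHz = 26.8
Sum: 2.35 + 9.19 + 16.3 + 26.8 = 54.64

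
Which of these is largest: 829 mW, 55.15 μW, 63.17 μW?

829 mW

829 mW = 0.829 W
55.15 μW = 0.00005515 W
63.17 μW = 0.00006317 W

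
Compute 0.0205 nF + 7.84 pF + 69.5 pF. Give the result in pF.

97.84 pF

In pF:
  0.0205 nF = 0.0205 × 10³ pF = 20.5
  7.84 pF → 7.84
  69.5 pF → 69.5
Sum: 20.5 + 7.84 + 69.5 = 97.84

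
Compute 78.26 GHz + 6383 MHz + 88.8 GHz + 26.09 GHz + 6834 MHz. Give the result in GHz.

206.367 GHz

In GHz:
  78.26 GHz → 78.26
  6383 MHz = 6383 × 10^-3 GHz = 6.383
  88.8 GHz → 88.8
  26.09 GHz → 26.09
  6834 MHz = 6834 × 10^-3 GHz = 6.834
Sum: 78.26 + 6.383 + 88.8 + 26.09 + 6.834 = 206.367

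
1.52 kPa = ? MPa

kilo = 10^3, mega = 10^6; factor is 10^-3.
1.52 × 10^-3 = 0.00152

0.00152 MPa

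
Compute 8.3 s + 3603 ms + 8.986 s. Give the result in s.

In s:
  8.3 s → 8.3
  3603 ms = 3603e-3 s = 3.603
  8.986 s → 8.986
Sum: 8.3 + 3.603 + 8.986 = 20.889

20.889 s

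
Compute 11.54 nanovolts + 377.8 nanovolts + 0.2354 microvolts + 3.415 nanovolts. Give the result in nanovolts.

628.155 nanovolts

In nanovolts:
  11.54 nanovolts → 11.54
  377.8 nanovolts → 377.8
  0.2354 microvolts = 0.2354 × 10³ nanovolts = 235.4
  3.415 nanovolts → 3.415
Sum: 11.54 + 377.8 + 235.4 + 3.415 = 628.155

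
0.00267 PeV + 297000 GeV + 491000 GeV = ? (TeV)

790.67 TeV

In TeV:
  0.00267 PeV = 0.00267e3 TeV = 2.67
  297000 GeV = 297000e-3 TeV = 297
  491000 GeV = 491000e-3 TeV = 491
Sum: 2.67 + 297 + 491 = 790.67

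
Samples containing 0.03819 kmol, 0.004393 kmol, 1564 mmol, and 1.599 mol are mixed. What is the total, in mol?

In mol:
  0.03819 kmol = 0.03819e3 mol = 38.19
  0.004393 kmol = 0.004393e3 mol = 4.393
  1564 mmol = 1564e-3 mol = 1.564
  1.599 mol → 1.599
Sum: 38.19 + 4.393 + 1.564 + 1.599 = 45.746

45.746 mol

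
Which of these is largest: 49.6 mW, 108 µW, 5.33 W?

49.6 mW = 0.0496 W
108 µW = 0.000108 W
5.33 W = 5.33 W

5.33 W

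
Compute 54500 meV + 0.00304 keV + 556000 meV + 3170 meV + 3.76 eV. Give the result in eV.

620.47 eV

In eV:
  54500 meV = 54500 × 10⁻³ eV = 54.5
  0.00304 keV = 0.00304 × 10³ eV = 3.04
  556000 meV = 556000 × 10⁻³ eV = 556
  3170 meV = 3170 × 10⁻³ eV = 3.17
  3.76 eV → 3.76
Sum: 54.5 + 3.04 + 556 + 3.17 + 3.76 = 620.47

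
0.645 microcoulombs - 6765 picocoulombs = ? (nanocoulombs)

In nanocoulombs:
  0.645 microcoulombs = 0.645 × 10³ nanocoulombs = 645
  6765 picocoulombs = 6765 × 10⁻³ nanocoulombs = 6.765
Difference: 645 - 6.765 = 638.235

638.235 nanocoulombs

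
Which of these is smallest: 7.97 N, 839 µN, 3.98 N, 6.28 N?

7.97 N = 7.97 N
839 µN = 0.000839 N
3.98 N = 3.98 N
6.28 N = 6.28 N

839 µN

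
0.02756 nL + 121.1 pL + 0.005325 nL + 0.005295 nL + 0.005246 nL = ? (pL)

In pL:
  0.02756 nL = 0.02756 × 10³ pL = 27.56
  121.1 pL → 121.1
  0.005325 nL = 0.005325 × 10³ pL = 5.325
  0.005295 nL = 0.005295 × 10³ pL = 5.295
  0.005246 nL = 0.005246 × 10³ pL = 5.246
Sum: 27.56 + 121.1 + 5.325 + 5.295 + 5.246 = 164.526

164.526 pL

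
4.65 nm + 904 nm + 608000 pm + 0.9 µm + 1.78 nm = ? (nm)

2418.43 nm

In nm:
  4.65 nm → 4.65
  904 nm → 904
  608000 pm = 608000e-3 nm = 608
  0.9 µm = 0.9e3 nm = 900
  1.78 nm → 1.78
Sum: 4.65 + 904 + 608 + 900 + 1.78 = 2418.43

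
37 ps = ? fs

37000 fs

pico = 1e-12, femto = 1e-15; factor is 1e3.
37 × 1e3 = 37000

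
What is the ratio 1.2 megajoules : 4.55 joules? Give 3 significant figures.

(1.2 × 10⁶) / (4.55) = 0.2637 × 10⁶

264000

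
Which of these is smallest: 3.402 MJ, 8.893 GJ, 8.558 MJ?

3.402 MJ

3.402 MJ = 3402000 J
8.893 GJ = 8893000000 J
8.558 MJ = 8558000 J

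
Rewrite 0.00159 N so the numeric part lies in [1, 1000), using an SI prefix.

1.59 mN

= 1.59e-3 N; 1e-3 is milli.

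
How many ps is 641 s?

641000000000000 ps

(no prefix) = 1e0, pico = 1e-12; factor is 1e12.
641 × 1e12 = 641000000000000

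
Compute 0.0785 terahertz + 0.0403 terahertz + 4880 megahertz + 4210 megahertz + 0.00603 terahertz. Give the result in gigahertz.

In gigahertz:
  0.0785 terahertz = 0.0785 × 10^3 gigahertz = 78.5
  0.0403 terahertz = 0.0403 × 10^3 gigahertz = 40.3
  4880 megahertz = 4880 × 10^-3 gigahertz = 4.88
  4210 megahertz = 4210 × 10^-3 gigahertz = 4.21
  0.00603 terahertz = 0.00603 × 10^3 gigahertz = 6.03
Sum: 78.5 + 40.3 + 4.88 + 4.21 + 6.03 = 133.92

133.92 gigahertz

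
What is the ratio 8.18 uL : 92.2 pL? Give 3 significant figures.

(8.18e-6) / (92.2e-12) = 0.08872e6

88700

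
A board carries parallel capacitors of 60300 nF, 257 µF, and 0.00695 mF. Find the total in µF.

In µF:
  60300 nF = 60300e-3 µF = 60.3
  257 µF → 257
  0.00695 mF = 0.00695e3 µF = 6.95
Sum: 60.3 + 257 + 6.95 = 324.25

324.25 µF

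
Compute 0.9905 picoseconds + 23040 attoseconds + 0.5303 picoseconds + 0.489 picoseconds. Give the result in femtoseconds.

In femtoseconds:
  0.9905 picoseconds = 0.9905 × 10^3 femtoseconds = 990.5
  23040 attoseconds = 23040 × 10^-3 femtoseconds = 23.04
  0.5303 picoseconds = 0.5303 × 10^3 femtoseconds = 530.3
  0.489 picoseconds = 0.489 × 10^3 femtoseconds = 489
Sum: 990.5 + 23.04 + 530.3 + 489 = 2032.84

2032.84 femtoseconds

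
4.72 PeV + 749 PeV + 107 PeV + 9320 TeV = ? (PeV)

870.04 PeV

In PeV:
  4.72 PeV → 4.72
  749 PeV → 749
  107 PeV → 107
  9320 TeV = 9320 × 10⁻³ PeV = 9.32
Sum: 4.72 + 749 + 107 + 9.32 = 870.04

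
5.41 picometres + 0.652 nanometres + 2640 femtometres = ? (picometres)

660.05 picometres

In picometres:
  5.41 picometres → 5.41
  0.652 nanometres = 0.652e3 picometres = 652
  2640 femtometres = 2640e-3 picometres = 2.64
Sum: 5.41 + 652 + 2.64 = 660.05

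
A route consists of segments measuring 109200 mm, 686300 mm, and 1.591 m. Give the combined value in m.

797.091 m

In m:
  109200 mm = 109200 × 10⁻³ m = 109.2
  686300 mm = 686300 × 10⁻³ m = 686.3
  1.591 m → 1.591
Sum: 109.2 + 686.3 + 1.591 = 797.091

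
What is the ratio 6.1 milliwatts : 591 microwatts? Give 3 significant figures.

10.3

(6.1 × 10^-3) / (591 × 10^-6) = 0.01032 × 10^3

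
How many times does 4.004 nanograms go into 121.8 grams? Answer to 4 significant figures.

30420000000

(121.8) / (4.004 × 10^-9) = 30.42 × 10^9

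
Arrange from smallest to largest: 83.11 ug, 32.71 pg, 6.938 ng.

83.11 ug = 0.00008311 g
32.71 pg = 0.00000000003271 g
6.938 ng = 0.000000006938 g

32.71 pg < 6.938 ng < 83.11 ug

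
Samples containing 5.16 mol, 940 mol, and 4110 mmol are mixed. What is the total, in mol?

In mol:
  5.16 mol → 5.16
  940 mol → 940
  4110 mmol = 4110 × 10^-3 mol = 4.11
Sum: 5.16 + 940 + 4.11 = 949.27

949.27 mol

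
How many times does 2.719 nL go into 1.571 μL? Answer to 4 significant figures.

(1.571e-6) / (2.719e-9) = 0.57779e3

577.8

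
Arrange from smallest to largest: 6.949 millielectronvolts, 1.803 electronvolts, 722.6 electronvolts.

6.949 millielectronvolts = 0.006949 electronvolts
1.803 electronvolts = 1.803 electronvolts
722.6 electronvolts = 722.6 electronvolts

6.949 millielectronvolts < 1.803 electronvolts < 722.6 electronvolts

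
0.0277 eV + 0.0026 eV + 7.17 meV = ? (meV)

In meV:
  0.0277 eV = 0.0277 × 10³ meV = 27.7
  0.0026 eV = 0.0026 × 10³ meV = 2.6
  7.17 meV → 7.17
Sum: 27.7 + 2.6 + 7.17 = 37.47

37.47 meV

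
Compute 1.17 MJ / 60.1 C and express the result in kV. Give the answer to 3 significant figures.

(1.17e6) / (60.1) = 0.019468e6 V

19.5 kV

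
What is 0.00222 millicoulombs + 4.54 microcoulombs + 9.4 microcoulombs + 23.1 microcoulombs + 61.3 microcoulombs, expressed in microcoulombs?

In microcoulombs:
  0.00222 millicoulombs = 0.00222e3 microcoulombs = 2.22
  4.54 microcoulombs → 4.54
  9.4 microcoulombs → 9.4
  23.1 microcoulombs → 23.1
  61.3 microcoulombs → 61.3
Sum: 2.22 + 4.54 + 9.4 + 23.1 + 61.3 = 100.56

100.56 microcoulombs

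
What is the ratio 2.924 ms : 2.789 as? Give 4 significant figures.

(2.924 × 10^-3) / (2.789 × 10^-18) = 1.0484 × 10^15

1048000000000000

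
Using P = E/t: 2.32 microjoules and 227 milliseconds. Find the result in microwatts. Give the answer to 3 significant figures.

(2.32e-6) / (227e-3) = 0.01022e-3 W

10.2 microwatts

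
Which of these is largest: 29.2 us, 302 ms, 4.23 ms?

29.2 us = 0.0000292 s
302 ms = 0.302 s
4.23 ms = 0.00423 s

302 ms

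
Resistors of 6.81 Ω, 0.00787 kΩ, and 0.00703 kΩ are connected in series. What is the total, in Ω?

21.71 Ω

In Ω:
  6.81 Ω → 6.81
  0.00787 kΩ = 0.00787 × 10³ Ω = 7.87
  0.00703 kΩ = 0.00703 × 10³ Ω = 7.03
Sum: 6.81 + 7.87 + 7.03 = 21.71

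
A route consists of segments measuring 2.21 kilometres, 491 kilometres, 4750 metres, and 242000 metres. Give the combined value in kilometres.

In kilometres:
  2.21 kilometres → 2.21
  491 kilometres → 491
  4750 metres = 4750 × 10^-3 kilometres = 4.75
  242000 metres = 242000 × 10^-3 kilometres = 242
Sum: 2.21 + 491 + 4.75 + 242 = 739.96

739.96 kilometres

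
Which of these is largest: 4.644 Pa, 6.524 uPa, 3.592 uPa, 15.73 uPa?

4.644 Pa = 4.644 Pa
6.524 uPa = 0.000006524 Pa
3.592 uPa = 0.000003592 Pa
15.73 uPa = 0.00001573 Pa

4.644 Pa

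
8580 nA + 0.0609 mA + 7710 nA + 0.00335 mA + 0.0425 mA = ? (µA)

In µA:
  8580 nA = 8580 × 10⁻³ µA = 8.58
  0.0609 mA = 0.0609 × 10³ µA = 60.9
  7710 nA = 7710 × 10⁻³ µA = 7.71
  0.00335 mA = 0.00335 × 10³ µA = 3.35
  0.0425 mA = 0.0425 × 10³ µA = 42.5
Sum: 8.58 + 60.9 + 7.71 + 3.35 + 42.5 = 123.04

123.04 µA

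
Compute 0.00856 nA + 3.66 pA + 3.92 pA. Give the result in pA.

16.14 pA

In pA:
  0.00856 nA = 0.00856e3 pA = 8.56
  3.66 pA → 3.66
  3.92 pA → 3.92
Sum: 8.56 + 3.66 + 3.92 = 16.14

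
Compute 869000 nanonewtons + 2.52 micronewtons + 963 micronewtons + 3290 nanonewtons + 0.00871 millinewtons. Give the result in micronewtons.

1846.52 micronewtons

In micronewtons:
  869000 nanonewtons = 869000 × 10^-3 micronewtons = 869
  2.52 micronewtons → 2.52
  963 micronewtons → 963
  3290 nanonewtons = 3290 × 10^-3 micronewtons = 3.29
  0.00871 millinewtons = 0.00871 × 10^3 micronewtons = 8.71
Sum: 869 + 2.52 + 963 + 3.29 + 8.71 = 1846.52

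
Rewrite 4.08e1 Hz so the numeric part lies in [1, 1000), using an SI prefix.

= 40.8 Hz; mantissa already in [1, 1000).

40.8 Hz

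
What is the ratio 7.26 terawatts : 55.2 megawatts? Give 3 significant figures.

132000

(7.26 × 10¹²) / (55.2 × 10⁶) = 0.1315 × 10⁶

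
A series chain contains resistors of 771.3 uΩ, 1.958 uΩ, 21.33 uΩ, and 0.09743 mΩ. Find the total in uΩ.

892.018 uΩ

In uΩ:
  771.3 uΩ → 771.3
  1.958 uΩ → 1.958
  21.33 uΩ → 21.33
  0.09743 mΩ = 0.09743e3 uΩ = 97.43
Sum: 771.3 + 1.958 + 21.33 + 97.43 = 892.018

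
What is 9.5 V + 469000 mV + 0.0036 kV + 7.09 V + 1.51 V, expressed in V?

490.7 V

In V:
  9.5 V → 9.5
  469000 mV = 469000 × 10⁻³ V = 469
  0.0036 kV = 0.0036 × 10³ V = 3.6
  7.09 V → 7.09
  1.51 V → 1.51
Sum: 9.5 + 469 + 3.6 + 7.09 + 1.51 = 490.7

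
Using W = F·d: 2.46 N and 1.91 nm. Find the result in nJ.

2.46 × 1.91e-9 = 4.6986e-9 J

4.6986 nJ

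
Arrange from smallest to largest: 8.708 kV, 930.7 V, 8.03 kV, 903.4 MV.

930.7 V < 8.03 kV < 8.708 kV < 903.4 MV

8.708 kV = 8708 V
930.7 V = 930.7 V
8.03 kV = 8030 V
903.4 MV = 903400000 V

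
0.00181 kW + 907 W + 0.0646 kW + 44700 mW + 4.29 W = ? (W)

1022.4 W

In W:
  0.00181 kW = 0.00181 × 10³ W = 1.81
  907 W → 907
  0.0646 kW = 0.0646 × 10³ W = 64.6
  44700 mW = 44700 × 10⁻³ W = 44.7
  4.29 W → 4.29
Sum: 1.81 + 907 + 64.6 + 44.7 + 4.29 = 1022.4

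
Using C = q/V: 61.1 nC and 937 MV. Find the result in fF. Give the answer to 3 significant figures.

0.0652 fF

(61.1 × 10^-9) / (937 × 10^6) = 0.065208 × 10^-15 F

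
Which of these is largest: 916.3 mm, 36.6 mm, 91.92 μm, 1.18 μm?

916.3 mm

916.3 mm = 0.9163 m
36.6 mm = 0.0366 m
91.92 μm = 0.00009192 m
1.18 μm = 0.00000118 m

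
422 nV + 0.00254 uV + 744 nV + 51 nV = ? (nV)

In nV:
  422 nV → 422
  0.00254 uV = 0.00254 × 10³ nV = 2.54
  744 nV → 744
  51 nV → 51
Sum: 422 + 2.54 + 744 + 51 = 1219.54

1219.54 nV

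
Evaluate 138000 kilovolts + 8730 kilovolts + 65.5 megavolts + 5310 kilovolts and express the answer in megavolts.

In megavolts:
  138000 kilovolts = 138000 × 10^-3 megavolts = 138
  8730 kilovolts = 8730 × 10^-3 megavolts = 8.73
  65.5 megavolts → 65.5
  5310 kilovolts = 5310 × 10^-3 megavolts = 5.31
Sum: 138 + 8.73 + 65.5 + 5.31 = 217.54

217.54 megavolts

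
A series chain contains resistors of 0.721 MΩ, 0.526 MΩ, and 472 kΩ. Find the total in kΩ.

In kΩ:
  0.721 MΩ = 0.721 × 10³ kΩ = 721
  0.526 MΩ = 0.526 × 10³ kΩ = 526
  472 kΩ → 472
Sum: 721 + 526 + 472 = 1719

1719 kΩ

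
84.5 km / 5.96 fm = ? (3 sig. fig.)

14200000000000000000

(84.5 × 10³) / (5.96 × 10⁻¹⁵) = 14.18 × 10¹⁸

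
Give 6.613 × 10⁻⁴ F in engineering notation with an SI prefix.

= 661.3 × 10⁻⁶ F; 10⁻⁶ is micro.

661.3 µF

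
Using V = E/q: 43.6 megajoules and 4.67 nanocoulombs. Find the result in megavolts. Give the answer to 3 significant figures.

(43.6 × 10⁶) / (4.67 × 10⁻⁹) = 9.3362 × 10¹⁵ V

9340000000 megavolts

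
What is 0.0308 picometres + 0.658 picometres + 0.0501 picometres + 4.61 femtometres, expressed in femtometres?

In femtometres:
  0.0308 picometres = 0.0308 × 10³ femtometres = 30.8
  0.658 picometres = 0.658 × 10³ femtometres = 658
  0.0501 picometres = 0.0501 × 10³ femtometres = 50.1
  4.61 femtometres → 4.61
Sum: 30.8 + 658 + 50.1 + 4.61 = 743.51

743.51 femtometres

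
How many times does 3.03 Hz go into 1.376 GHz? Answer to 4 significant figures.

(1.376 × 10^9) / (3.03) = 0.45413 × 10^9

454100000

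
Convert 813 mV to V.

milli = 1e-3, (no prefix) = 1e0; factor is 1e-3.
813 × 1e-3 = 0.813

0.813 V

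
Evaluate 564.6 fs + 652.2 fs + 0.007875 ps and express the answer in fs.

In fs:
  564.6 fs → 564.6
  652.2 fs → 652.2
  0.007875 ps = 0.007875e3 fs = 7.875
Sum: 564.6 + 652.2 + 7.875 = 1224.675

1224.675 fs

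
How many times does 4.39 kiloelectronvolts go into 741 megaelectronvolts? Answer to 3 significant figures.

169000

(741e6) / (4.39e3) = 168.8e3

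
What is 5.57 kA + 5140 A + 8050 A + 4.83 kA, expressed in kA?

In kA:
  5.57 kA → 5.57
  5140 A = 5140 × 10⁻³ kA = 5.14
  8050 A = 8050 × 10⁻³ kA = 8.05
  4.83 kA → 4.83
Sum: 5.57 + 5.14 + 8.05 + 4.83 = 23.59

23.59 kA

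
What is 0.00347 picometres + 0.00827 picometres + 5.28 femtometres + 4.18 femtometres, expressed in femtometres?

21.2 femtometres

In femtometres:
  0.00347 picometres = 0.00347 × 10^3 femtometres = 3.47
  0.00827 picometres = 0.00827 × 10^3 femtometres = 8.27
  5.28 femtometres → 5.28
  4.18 femtometres → 4.18
Sum: 3.47 + 8.27 + 5.28 + 4.18 = 21.2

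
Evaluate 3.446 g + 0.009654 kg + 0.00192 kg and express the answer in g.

In g:
  3.446 g → 3.446
  0.009654 kg = 0.009654e3 g = 9.654
  0.00192 kg = 0.00192e3 g = 1.92
Sum: 3.446 + 9.654 + 1.92 = 15.02

15.02 g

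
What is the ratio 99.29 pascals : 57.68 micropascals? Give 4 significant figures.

1721000

(99.29) / (57.68 × 10⁻⁶) = 1.7214 × 10⁶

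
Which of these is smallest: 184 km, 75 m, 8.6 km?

75 m

184 km = 184000 m
75 m = 75 m
8.6 km = 8600 m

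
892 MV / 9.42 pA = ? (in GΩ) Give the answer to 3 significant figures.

94700000000 GΩ

(892e6) / (9.42e-12) = 94.692e18 Ω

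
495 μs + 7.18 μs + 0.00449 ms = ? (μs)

In μs:
  495 μs → 495
  7.18 μs → 7.18
  0.00449 ms = 0.00449 × 10^3 μs = 4.49
Sum: 495 + 7.18 + 4.49 = 506.67

506.67 μs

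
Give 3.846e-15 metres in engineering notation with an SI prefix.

3.846 femtometres

= 3.846e-15 metres; 1e-15 is femto.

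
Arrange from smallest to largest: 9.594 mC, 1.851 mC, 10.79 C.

9.594 mC = 0.009594 C
1.851 mC = 0.001851 C
10.79 C = 10.79 C

1.851 mC < 9.594 mC < 10.79 C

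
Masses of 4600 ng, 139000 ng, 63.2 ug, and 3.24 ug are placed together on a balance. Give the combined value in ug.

210.04 ug

In ug:
  4600 ng = 4600 × 10^-3 ug = 4.6
  139000 ng = 139000 × 10^-3 ug = 139
  63.2 ug → 63.2
  3.24 ug → 3.24
Sum: 4.6 + 139 + 63.2 + 3.24 = 210.04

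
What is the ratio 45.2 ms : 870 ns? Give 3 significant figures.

52000

(45.2 × 10⁻³) / (870 × 10⁻⁹) = 0.05195 × 10⁶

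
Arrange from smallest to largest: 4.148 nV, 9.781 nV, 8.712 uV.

4.148 nV = 0.000000004148 V
9.781 nV = 0.000000009781 V
8.712 uV = 0.000008712 V

4.148 nV < 9.781 nV < 8.712 uV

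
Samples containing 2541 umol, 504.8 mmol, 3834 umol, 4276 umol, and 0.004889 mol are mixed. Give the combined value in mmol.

520.34 mmol

In mmol:
  2541 umol = 2541e-3 mmol = 2.541
  504.8 mmol → 504.8
  3834 umol = 3834e-3 mmol = 3.834
  4276 umol = 4276e-3 mmol = 4.276
  0.004889 mol = 0.004889e3 mmol = 4.889
Sum: 2.541 + 504.8 + 3.834 + 4.276 + 4.889 = 520.34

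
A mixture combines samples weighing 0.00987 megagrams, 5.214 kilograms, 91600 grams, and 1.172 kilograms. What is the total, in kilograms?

107.856 kilograms

In kilograms:
  0.00987 megagrams = 0.00987e3 kilograms = 9.87
  5.214 kilograms → 5.214
  91600 grams = 91600e-3 kilograms = 91.6
  1.172 kilograms → 1.172
Sum: 9.87 + 5.214 + 91.6 + 1.172 = 107.856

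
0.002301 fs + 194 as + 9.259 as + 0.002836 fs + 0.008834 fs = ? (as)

217.23 as

In as:
  0.002301 fs = 0.002301e3 as = 2.301
  194 as → 194
  9.259 as → 9.259
  0.002836 fs = 0.002836e3 as = 2.836
  0.008834 fs = 0.008834e3 as = 8.834
Sum: 2.301 + 194 + 9.259 + 2.836 + 8.834 = 217.23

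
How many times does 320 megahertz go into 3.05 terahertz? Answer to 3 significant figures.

(3.05 × 10¹²) / (320 × 10⁶) = 0.009531 × 10⁶

9530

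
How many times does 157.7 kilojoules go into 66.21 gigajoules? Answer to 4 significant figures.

419800

(66.21 × 10^9) / (157.7 × 10^3) = 0.41985 × 10^6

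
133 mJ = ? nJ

milli = 10⁻³, nano = 10⁻⁹; factor is 10⁶.
133 × 10⁶ = 133000000

133000000 nJ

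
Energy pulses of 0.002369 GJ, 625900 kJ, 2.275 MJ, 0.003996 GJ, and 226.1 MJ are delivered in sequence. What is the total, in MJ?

In MJ:
  0.002369 GJ = 0.002369 × 10³ MJ = 2.369
  625900 kJ = 625900 × 10⁻³ MJ = 625.9
  2.275 MJ → 2.275
  0.003996 GJ = 0.003996 × 10³ MJ = 3.996
  226.1 MJ → 226.1
Sum: 2.369 + 625.9 + 2.275 + 3.996 + 226.1 = 860.64

860.64 MJ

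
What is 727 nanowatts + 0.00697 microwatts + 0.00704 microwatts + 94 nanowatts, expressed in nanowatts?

835.01 nanowatts

In nanowatts:
  727 nanowatts → 727
  0.00697 microwatts = 0.00697 × 10³ nanowatts = 6.97
  0.00704 microwatts = 0.00704 × 10³ nanowatts = 7.04
  94 nanowatts → 94
Sum: 727 + 6.97 + 7.04 + 94 = 835.01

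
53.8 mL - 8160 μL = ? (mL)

In mL:
  53.8 mL → 53.8
  8160 μL = 8160 × 10⁻³ mL = 8.16
Difference: 53.8 - 8.16 = 45.64

45.64 mL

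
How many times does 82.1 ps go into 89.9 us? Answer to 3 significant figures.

(89.9 × 10^-6) / (82.1 × 10^-12) = 1.095 × 10^6

1100000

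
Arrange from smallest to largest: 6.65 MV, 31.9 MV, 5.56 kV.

6.65 MV = 6650000 V
31.9 MV = 31900000 V
5.56 kV = 5560 V

5.56 kV < 6.65 MV < 31.9 MV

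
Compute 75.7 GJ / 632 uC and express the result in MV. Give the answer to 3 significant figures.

(75.7 × 10⁹) / (632 × 10⁻⁶) = 0.11978 × 10¹⁵ V

120000000 MV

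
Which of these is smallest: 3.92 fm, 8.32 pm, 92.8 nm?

3.92 fm

3.92 fm = 0.00000000000000392 m
8.32 pm = 0.00000000000832 m
92.8 nm = 0.0000000928 m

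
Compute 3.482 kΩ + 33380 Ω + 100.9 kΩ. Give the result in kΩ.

137.762 kΩ

In kΩ:
  3.482 kΩ → 3.482
  33380 Ω = 33380e-3 kΩ = 33.38
  100.9 kΩ → 100.9
Sum: 3.482 + 33.38 + 100.9 = 137.762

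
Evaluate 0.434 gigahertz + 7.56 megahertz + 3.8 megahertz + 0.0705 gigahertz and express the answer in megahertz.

515.86 megahertz

In megahertz:
  0.434 gigahertz = 0.434 × 10^3 megahertz = 434
  7.56 megahertz → 7.56
  3.8 megahertz → 3.8
  0.0705 gigahertz = 0.0705 × 10^3 megahertz = 70.5
Sum: 434 + 7.56 + 3.8 + 70.5 = 515.86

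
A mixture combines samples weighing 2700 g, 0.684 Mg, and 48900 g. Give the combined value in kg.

In kg:
  2700 g = 2700e-3 kg = 2.7
  0.684 Mg = 0.684e3 kg = 684
  48900 g = 48900e-3 kg = 48.9
Sum: 2.7 + 684 + 48.9 = 735.6

735.6 kg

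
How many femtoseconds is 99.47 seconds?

(no prefix) = 1e0, femto = 1e-15; factor is 1e15.
99.47 × 1e15 = 99470000000000000

99470000000000000 femtoseconds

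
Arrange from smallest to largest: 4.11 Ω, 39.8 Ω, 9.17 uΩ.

9.17 uΩ < 4.11 Ω < 39.8 Ω

4.11 Ω = 4.11 Ω
39.8 Ω = 39.8 Ω
9.17 uΩ = 0.00000917 Ω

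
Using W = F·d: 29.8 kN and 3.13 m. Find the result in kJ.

93.274 kJ

29.8e3 × 3.13 = 93.274e3 J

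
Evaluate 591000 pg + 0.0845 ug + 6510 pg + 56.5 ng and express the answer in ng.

738.51 ng

In ng:
  591000 pg = 591000 × 10^-3 ng = 591
  0.0845 ug = 0.0845 × 10^3 ng = 84.5
  6510 pg = 6510 × 10^-3 ng = 6.51
  56.5 ng → 56.5
Sum: 591 + 84.5 + 6.51 + 56.5 = 738.51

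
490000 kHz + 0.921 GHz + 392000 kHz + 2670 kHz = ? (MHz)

1805.67 MHz

In MHz:
  490000 kHz = 490000 × 10^-3 MHz = 490
  0.921 GHz = 0.921 × 10^3 MHz = 921
  392000 kHz = 392000 × 10^-3 MHz = 392
  2670 kHz = 2670 × 10^-3 MHz = 2.67
Sum: 490 + 921 + 392 + 2.67 = 1805.67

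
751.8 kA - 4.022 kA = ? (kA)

747.778 kA

In kA:
  751.8 kA → 751.8
  4.022 kA → 4.022
Difference: 751.8 - 4.022 = 747.778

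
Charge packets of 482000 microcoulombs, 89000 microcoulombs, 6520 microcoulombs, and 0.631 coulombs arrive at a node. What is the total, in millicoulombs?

In millicoulombs:
  482000 microcoulombs = 482000 × 10^-3 millicoulombs = 482
  89000 microcoulombs = 89000 × 10^-3 millicoulombs = 89
  6520 microcoulombs = 6520 × 10^-3 millicoulombs = 6.52
  0.631 coulombs = 0.631 × 10^3 millicoulombs = 631
Sum: 482 + 89 + 6.52 + 631 = 1208.52

1208.52 millicoulombs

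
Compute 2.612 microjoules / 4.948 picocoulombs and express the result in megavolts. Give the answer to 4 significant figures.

0.5279 megavolts

(2.612 × 10⁻⁶) / (4.948 × 10⁻¹²) = 0.52789 × 10⁶ V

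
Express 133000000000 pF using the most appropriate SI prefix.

133 mF

= 133 × 10^-3 F; 10^-3 is milli.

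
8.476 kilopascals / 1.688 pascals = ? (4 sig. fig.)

(8.476e3) / (1.688) = 5.0213e3

5021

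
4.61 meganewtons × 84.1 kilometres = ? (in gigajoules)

4.61e6 × 84.1e3 = 387.701e9 J

387.701 gigajoules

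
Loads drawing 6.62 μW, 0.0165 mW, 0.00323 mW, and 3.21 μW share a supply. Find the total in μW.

29.56 μW

In μW:
  6.62 μW → 6.62
  0.0165 mW = 0.0165e3 μW = 16.5
  0.00323 mW = 0.00323e3 μW = 3.23
  3.21 μW → 3.21
Sum: 6.62 + 16.5 + 3.23 + 3.21 = 29.56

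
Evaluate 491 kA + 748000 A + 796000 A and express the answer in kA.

2035 kA

In kA:
  491 kA → 491
  748000 A = 748000e-3 kA = 748
  796000 A = 796000e-3 kA = 796
Sum: 491 + 748 + 796 = 2035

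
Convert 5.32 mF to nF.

milli = 1e-3, nano = 1e-9; factor is 1e6.
5.32 × 1e6 = 5320000

5320000 nF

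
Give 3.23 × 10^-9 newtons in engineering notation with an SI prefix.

3.23 nanonewtons

= 3.23 × 10^-9 newtons; 10^-9 is nano.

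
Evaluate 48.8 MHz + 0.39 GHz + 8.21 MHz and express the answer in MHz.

447.01 MHz

In MHz:
  48.8 MHz → 48.8
  0.39 GHz = 0.39 × 10³ MHz = 390
  8.21 MHz → 8.21
Sum: 48.8 + 390 + 8.21 = 447.01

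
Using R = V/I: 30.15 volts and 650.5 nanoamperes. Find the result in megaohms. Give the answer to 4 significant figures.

46.35 megaohms

(30.15) / (650.5 × 10^-9) = 0.046349 × 10^9 Ω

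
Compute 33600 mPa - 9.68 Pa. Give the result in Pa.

In Pa:
  33600 mPa = 33600 × 10⁻³ Pa = 33.6
  9.68 Pa → 9.68
Difference: 33.6 - 9.68 = 23.92

23.92 Pa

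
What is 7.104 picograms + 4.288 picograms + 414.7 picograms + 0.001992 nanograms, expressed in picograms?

428.084 picograms

In picograms:
  7.104 picograms → 7.104
  4.288 picograms → 4.288
  414.7 picograms → 414.7
  0.001992 nanograms = 0.001992 × 10^3 picograms = 1.992
Sum: 7.104 + 4.288 + 414.7 + 1.992 = 428.084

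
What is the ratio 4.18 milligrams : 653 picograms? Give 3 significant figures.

6400000

(4.18e-3) / (653e-12) = 0.006401e9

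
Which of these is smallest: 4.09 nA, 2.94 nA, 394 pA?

394 pA

4.09 nA = 0.00000000409 A
2.94 nA = 0.00000000294 A
394 pA = 0.000000000394 A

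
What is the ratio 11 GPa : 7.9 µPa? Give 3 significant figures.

(11 × 10⁹) / (7.9 × 10⁻⁶) = 1.392 × 10¹⁵

1390000000000000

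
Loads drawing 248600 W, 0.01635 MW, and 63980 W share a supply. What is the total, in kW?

328.93 kW

In kW:
  248600 W = 248600 × 10⁻³ kW = 248.6
  0.01635 MW = 0.01635 × 10³ kW = 16.35
  63980 W = 63980 × 10⁻³ kW = 63.98
Sum: 248.6 + 16.35 + 63.98 = 328.93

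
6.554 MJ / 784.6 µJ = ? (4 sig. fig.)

8353000000

(6.554 × 10⁶) / (784.6 × 10⁻⁶) = 0.0083533 × 10¹²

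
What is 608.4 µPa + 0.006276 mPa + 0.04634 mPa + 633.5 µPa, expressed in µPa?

1294.516 µPa

In µPa:
  608.4 µPa → 608.4
  0.006276 mPa = 0.006276e3 µPa = 6.276
  0.04634 mPa = 0.04634e3 µPa = 46.34
  633.5 µPa → 633.5
Sum: 608.4 + 6.276 + 46.34 + 633.5 = 1294.516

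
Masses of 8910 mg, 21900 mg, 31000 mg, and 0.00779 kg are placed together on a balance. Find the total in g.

In g:
  8910 mg = 8910 × 10⁻³ g = 8.91
  21900 mg = 21900 × 10⁻³ g = 21.9
  31000 mg = 31000 × 10⁻³ g = 31
  0.00779 kg = 0.00779 × 10³ g = 7.79
Sum: 8.91 + 21.9 + 31 + 7.79 = 69.6

69.6 g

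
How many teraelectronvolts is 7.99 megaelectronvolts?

mega = 10^6, tera = 10^12; factor is 10^-6.
7.99 × 10^-6 = 0.00000799

0.00000799 teraelectronvolts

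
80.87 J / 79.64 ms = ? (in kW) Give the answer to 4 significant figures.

1.015 kW

(80.87) / (79.64 × 10^-3) = 1.01544 × 10^3 W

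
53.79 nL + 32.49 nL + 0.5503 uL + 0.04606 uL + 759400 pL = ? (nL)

1442.04 nL

In nL:
  53.79 nL → 53.79
  32.49 nL → 32.49
  0.5503 uL = 0.5503 × 10³ nL = 550.3
  0.04606 uL = 0.04606 × 10³ nL = 46.06
  759400 pL = 759400 × 10⁻³ nL = 759.4
Sum: 53.79 + 32.49 + 550.3 + 46.06 + 759.4 = 1442.04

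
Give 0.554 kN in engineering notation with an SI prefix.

554 N

= 554 N; mantissa already in [1, 1000).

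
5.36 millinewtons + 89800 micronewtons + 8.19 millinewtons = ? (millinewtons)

In millinewtons:
  5.36 millinewtons → 5.36
  89800 micronewtons = 89800 × 10⁻³ millinewtons = 89.8
  8.19 millinewtons → 8.19
Sum: 5.36 + 89.8 + 8.19 = 103.35

103.35 millinewtons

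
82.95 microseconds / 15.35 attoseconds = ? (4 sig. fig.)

5404000000000

(82.95 × 10^-6) / (15.35 × 10^-18) = 5.4039 × 10^12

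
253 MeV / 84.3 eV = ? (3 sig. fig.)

3000000

(253 × 10^6) / (84.3) = 3.001 × 10^6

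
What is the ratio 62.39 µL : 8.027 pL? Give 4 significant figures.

7773000

(62.39e-6) / (8.027e-12) = 7.7725e6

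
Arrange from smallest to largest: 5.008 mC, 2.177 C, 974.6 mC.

5.008 mC = 0.005008 C
2.177 C = 2.177 C
974.6 mC = 0.9746 C

5.008 mC < 974.6 mC < 2.177 C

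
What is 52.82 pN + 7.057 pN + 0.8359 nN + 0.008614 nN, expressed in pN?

In pN:
  52.82 pN → 52.82
  7.057 pN → 7.057
  0.8359 nN = 0.8359 × 10^3 pN = 835.9
  0.008614 nN = 0.008614 × 10^3 pN = 8.614
Sum: 52.82 + 7.057 + 835.9 + 8.614 = 904.391

904.391 pN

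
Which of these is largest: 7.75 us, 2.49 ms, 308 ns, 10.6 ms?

10.6 ms

7.75 us = 0.00000775 s
2.49 ms = 0.00249 s
308 ns = 0.000000308 s
10.6 ms = 0.0106 s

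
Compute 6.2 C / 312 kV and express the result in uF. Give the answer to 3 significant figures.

(6.2) / (312e3) = 0.019872e-3 F

19.9 uF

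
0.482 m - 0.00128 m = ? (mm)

In mm:
  0.482 m = 0.482 × 10^3 mm = 482
  0.00128 m = 0.00128 × 10^3 mm = 1.28
Difference: 482 - 1.28 = 480.72

480.72 mm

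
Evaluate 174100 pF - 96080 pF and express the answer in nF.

78.02 nF

In nF:
  174100 pF = 174100 × 10⁻³ nF = 174.1
  96080 pF = 96080 × 10⁻³ nF = 96.08
Difference: 174.1 - 96.08 = 78.02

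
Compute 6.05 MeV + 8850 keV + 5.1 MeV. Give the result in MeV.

In MeV:
  6.05 MeV → 6.05
  8850 keV = 8850 × 10⁻³ MeV = 8.85
  5.1 MeV → 5.1
Sum: 6.05 + 8.85 + 5.1 = 20

20 MeV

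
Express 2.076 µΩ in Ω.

0.000002076 Ω

micro = 1e-6, (no prefix) = 1e0; factor is 1e-6.
2.076 × 1e-6 = 0.000002076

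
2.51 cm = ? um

25100 um

centi = 10^-2, micro = 10^-6; factor is 10^4.
2.51 × 10^4 = 25100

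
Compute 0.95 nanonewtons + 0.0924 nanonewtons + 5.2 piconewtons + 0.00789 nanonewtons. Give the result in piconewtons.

1055.49 piconewtons

In piconewtons:
  0.95 nanonewtons = 0.95 × 10^3 piconewtons = 950
  0.0924 nanonewtons = 0.0924 × 10^3 piconewtons = 92.4
  5.2 piconewtons → 5.2
  0.00789 nanonewtons = 0.00789 × 10^3 piconewtons = 7.89
Sum: 950 + 92.4 + 5.2 + 7.89 = 1055.49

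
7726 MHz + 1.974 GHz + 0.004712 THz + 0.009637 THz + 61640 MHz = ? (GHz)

85.689 GHz

In GHz:
  7726 MHz = 7726 × 10^-3 GHz = 7.726
  1.974 GHz → 1.974
  0.004712 THz = 0.004712 × 10^3 GHz = 4.712
  0.009637 THz = 0.009637 × 10^3 GHz = 9.637
  61640 MHz = 61640 × 10^-3 GHz = 61.64
Sum: 7.726 + 1.974 + 4.712 + 9.637 + 61.64 = 85.689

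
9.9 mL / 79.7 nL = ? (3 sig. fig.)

124000

(9.9 × 10⁻³) / (79.7 × 10⁻⁹) = 0.1242 × 10⁶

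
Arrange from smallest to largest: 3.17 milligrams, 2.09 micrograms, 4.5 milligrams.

3.17 milligrams = 0.00317 grams
2.09 micrograms = 0.00000209 grams
4.5 milligrams = 0.0045 grams

2.09 micrograms < 3.17 milligrams < 4.5 milligrams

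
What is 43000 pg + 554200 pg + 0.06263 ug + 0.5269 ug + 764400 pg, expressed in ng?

1951.13 ng

In ng:
  43000 pg = 43000e-3 ng = 43
  554200 pg = 554200e-3 ng = 554.2
  0.06263 ug = 0.06263e3 ng = 62.63
  0.5269 ug = 0.5269e3 ng = 526.9
  764400 pg = 764400e-3 ng = 764.4
Sum: 43 + 554.2 + 62.63 + 526.9 + 764.4 = 1951.13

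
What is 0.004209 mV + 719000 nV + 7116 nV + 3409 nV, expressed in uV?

In uV:
  0.004209 mV = 0.004209 × 10³ uV = 4.209
  719000 nV = 719000 × 10⁻³ uV = 719
  7116 nV = 7116 × 10⁻³ uV = 7.116
  3409 nV = 3409 × 10⁻³ uV = 3.409
Sum: 4.209 + 719 + 7.116 + 3.409 = 733.734

733.734 uV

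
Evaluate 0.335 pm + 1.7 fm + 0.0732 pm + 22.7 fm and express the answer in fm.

In fm:
  0.335 pm = 0.335 × 10^3 fm = 335
  1.7 fm → 1.7
  0.0732 pm = 0.0732 × 10^3 fm = 73.2
  22.7 fm → 22.7
Sum: 335 + 1.7 + 73.2 + 22.7 = 432.6

432.6 fm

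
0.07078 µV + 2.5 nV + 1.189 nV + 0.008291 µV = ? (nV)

In nV:
  0.07078 µV = 0.07078 × 10^3 nV = 70.78
  2.5 nV → 2.5
  1.189 nV → 1.189
  0.008291 µV = 0.008291 × 10^3 nV = 8.291
Sum: 70.78 + 2.5 + 1.189 + 8.291 = 82.76

82.76 nV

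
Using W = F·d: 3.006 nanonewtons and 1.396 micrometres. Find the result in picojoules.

3.006 × 10⁻⁹ × 1.396 × 10⁻⁶ = 4.196376 × 10⁻¹⁵ J

0.004196376 picojoules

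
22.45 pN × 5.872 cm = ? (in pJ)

22.45 × 10⁻¹² × 5.872 × 10⁻² = 131.8264 × 10⁻¹⁴ J

1.318264 pJ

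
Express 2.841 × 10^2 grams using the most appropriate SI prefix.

284.1 grams

= 284.1 grams; mantissa already in [1, 1000).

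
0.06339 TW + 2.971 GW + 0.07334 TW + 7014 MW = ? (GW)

In GW:
  0.06339 TW = 0.06339e3 GW = 63.39
  2.971 GW → 2.971
  0.07334 TW = 0.07334e3 GW = 73.34
  7014 MW = 7014e-3 GW = 7.014
Sum: 63.39 + 2.971 + 73.34 + 7.014 = 146.715

146.715 GW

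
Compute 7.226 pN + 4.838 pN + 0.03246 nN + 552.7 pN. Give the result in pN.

In pN:
  7.226 pN → 7.226
  4.838 pN → 4.838
  0.03246 nN = 0.03246 × 10³ pN = 32.46
  552.7 pN → 552.7
Sum: 7.226 + 4.838 + 32.46 + 552.7 = 597.224

597.224 pN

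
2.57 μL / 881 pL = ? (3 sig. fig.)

(2.57 × 10⁻⁶) / (881 × 10⁻¹²) = 0.002917 × 10⁶

2920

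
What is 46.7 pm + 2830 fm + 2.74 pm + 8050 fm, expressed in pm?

60.32 pm

In pm:
  46.7 pm → 46.7
  2830 fm = 2830 × 10⁻³ pm = 2.83
  2.74 pm → 2.74
  8050 fm = 8050 × 10⁻³ pm = 8.05
Sum: 46.7 + 2.83 + 2.74 + 8.05 = 60.32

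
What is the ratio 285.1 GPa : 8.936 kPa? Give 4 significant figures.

31900000

(285.1e9) / (8.936e3) = 31.905e6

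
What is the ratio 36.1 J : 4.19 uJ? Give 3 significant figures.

(36.1) / (4.19 × 10^-6) = 8.616 × 10^6

8620000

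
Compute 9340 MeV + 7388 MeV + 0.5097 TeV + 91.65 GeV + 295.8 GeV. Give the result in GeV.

913.878 GeV

In GeV:
  9340 MeV = 9340 × 10^-3 GeV = 9.34
  7388 MeV = 7388 × 10^-3 GeV = 7.388
  0.5097 TeV = 0.5097 × 10^3 GeV = 509.7
  91.65 GeV → 91.65
  295.8 GeV → 295.8
Sum: 9.34 + 7.388 + 509.7 + 91.65 + 295.8 = 913.878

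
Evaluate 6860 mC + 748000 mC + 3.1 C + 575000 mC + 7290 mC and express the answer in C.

1340.25 C

In C:
  6860 mC = 6860 × 10^-3 C = 6.86
  748000 mC = 748000 × 10^-3 C = 748
  3.1 C → 3.1
  575000 mC = 575000 × 10^-3 C = 575
  7290 mC = 7290 × 10^-3 C = 7.29
Sum: 6.86 + 748 + 3.1 + 575 + 7.29 = 1340.25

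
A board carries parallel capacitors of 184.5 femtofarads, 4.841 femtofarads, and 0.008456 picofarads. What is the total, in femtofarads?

In femtofarads:
  184.5 femtofarads → 184.5
  4.841 femtofarads → 4.841
  0.008456 picofarads = 0.008456 × 10³ femtofarads = 8.456
Sum: 184.5 + 4.841 + 8.456 = 197.797

197.797 femtofarads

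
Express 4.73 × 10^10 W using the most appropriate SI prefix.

= 47.3 × 10^9 W; 10^9 is giga.

47.3 GW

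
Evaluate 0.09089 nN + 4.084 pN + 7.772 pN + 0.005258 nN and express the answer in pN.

108.004 pN

In pN:
  0.09089 nN = 0.09089 × 10³ pN = 90.89
  4.084 pN → 4.084
  7.772 pN → 7.772
  0.005258 nN = 0.005258 × 10³ pN = 5.258
Sum: 90.89 + 4.084 + 7.772 + 5.258 = 108.004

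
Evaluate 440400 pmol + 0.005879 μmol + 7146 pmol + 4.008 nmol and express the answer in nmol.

457.433 nmol

In nmol:
  440400 pmol = 440400 × 10⁻³ nmol = 440.4
  0.005879 μmol = 0.005879 × 10³ nmol = 5.879
  7146 pmol = 7146 × 10⁻³ nmol = 7.146
  4.008 nmol → 4.008
Sum: 440.4 + 5.879 + 7.146 + 4.008 = 457.433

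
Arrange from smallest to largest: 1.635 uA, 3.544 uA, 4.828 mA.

1.635 uA < 3.544 uA < 4.828 mA

1.635 uA = 0.000001635 A
3.544 uA = 0.000003544 A
4.828 mA = 0.004828 A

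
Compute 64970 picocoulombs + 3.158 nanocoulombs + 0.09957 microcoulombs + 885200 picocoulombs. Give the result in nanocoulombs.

In nanocoulombs:
  64970 picocoulombs = 64970 × 10⁻³ nanocoulombs = 64.97
  3.158 nanocoulombs → 3.158
  0.09957 microcoulombs = 0.09957 × 10³ nanocoulombs = 99.57
  885200 picocoulombs = 885200 × 10⁻³ nanocoulombs = 885.2
Sum: 64.97 + 3.158 + 99.57 + 885.2 = 1052.898

1052.898 nanocoulombs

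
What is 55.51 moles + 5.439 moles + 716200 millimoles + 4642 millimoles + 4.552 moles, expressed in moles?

In moles:
  55.51 moles → 55.51
  5.439 moles → 5.439
  716200 millimoles = 716200 × 10⁻³ moles = 716.2
  4642 millimoles = 4642 × 10⁻³ moles = 4.642
  4.552 moles → 4.552
Sum: 55.51 + 5.439 + 716.2 + 4.642 + 4.552 = 786.343

786.343 moles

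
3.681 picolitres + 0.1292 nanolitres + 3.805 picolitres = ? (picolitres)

In picolitres:
  3.681 picolitres → 3.681
  0.1292 nanolitres = 0.1292e3 picolitres = 129.2
  3.805 picolitres → 3.805
Sum: 3.681 + 129.2 + 3.805 = 136.686

136.686 picolitres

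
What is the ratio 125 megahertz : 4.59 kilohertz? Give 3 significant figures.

27200

(125e6) / (4.59e3) = 27.23e3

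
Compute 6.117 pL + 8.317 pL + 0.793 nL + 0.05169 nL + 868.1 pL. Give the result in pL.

1727.224 pL

In pL:
  6.117 pL → 6.117
  8.317 pL → 8.317
  0.793 nL = 0.793 × 10^3 pL = 793
  0.05169 nL = 0.05169 × 10^3 pL = 51.69
  868.1 pL → 868.1
Sum: 6.117 + 8.317 + 793 + 51.69 + 868.1 = 1727.224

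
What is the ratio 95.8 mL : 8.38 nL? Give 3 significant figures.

11400000

(95.8e-3) / (8.38e-9) = 11.43e6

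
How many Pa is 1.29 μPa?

0.00000129 Pa

micro = 10⁻⁶, (no prefix) = 10⁰; factor is 10⁻⁶.
1.29 × 10⁻⁶ = 0.00000129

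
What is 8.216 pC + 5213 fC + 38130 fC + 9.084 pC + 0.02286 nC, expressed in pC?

In pC:
  8.216 pC → 8.216
  5213 fC = 5213 × 10⁻³ pC = 5.213
  38130 fC = 38130 × 10⁻³ pC = 38.13
  9.084 pC → 9.084
  0.02286 nC = 0.02286 × 10³ pC = 22.86
Sum: 8.216 + 5.213 + 38.13 + 9.084 + 22.86 = 83.503

83.503 pC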